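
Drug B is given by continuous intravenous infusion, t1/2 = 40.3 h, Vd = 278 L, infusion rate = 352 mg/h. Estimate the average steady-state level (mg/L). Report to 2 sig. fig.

k = ln2 / t½ = 0.693147 / 40.3 = 0.01720 h⁻¹
CL = k × Vd = 0.01720 × 278 = 4.782 L/h
At steady state Css = R₀ / CL = 352 / 4.782 = 73.61 mg/L

74 mg/L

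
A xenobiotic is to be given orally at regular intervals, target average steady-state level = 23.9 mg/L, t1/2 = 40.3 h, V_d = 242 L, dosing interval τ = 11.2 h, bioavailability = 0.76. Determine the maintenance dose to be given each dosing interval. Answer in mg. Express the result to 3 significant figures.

k = ln2 / t½ = 0.693147 / 40.3 = 0.01720 h⁻¹
CL = k × Vd = 0.01720 × 242 = 4.162 L/h
At steady state, F × (Dose/τ) = Css × CL.
Dose = Css × CL × τ / F = 23.9 × 4.162 × 11.2 / 0.76 = 1466 mg

1470 mg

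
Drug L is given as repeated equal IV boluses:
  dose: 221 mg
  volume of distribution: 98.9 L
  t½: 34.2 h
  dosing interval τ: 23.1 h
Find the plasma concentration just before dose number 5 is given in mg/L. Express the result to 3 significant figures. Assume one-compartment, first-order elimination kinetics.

C₀ per dose = Dose / Vd = 221 / 98.9 = 2.235 mg/L
k = ln2 / t½ = 0.693147 / 34.2 = 0.02027 h⁻¹
Fraction remaining after one interval: r = e^(−kτ) = e^(−0.02027 × 23.1) = 0.6261
Before dose 5, 4 doses have been given (aged 1τ, 2τ, 3τ, 4τ).
C_trough = C₀ × (r + r² + … + r^4) = C₀ × r(1−r^4)/(1−r)
        = 2.235 × 0.6261 × (1 − 0.1537) / (1 − 0.6261) = 3.167 mg/L

3.17 mg/L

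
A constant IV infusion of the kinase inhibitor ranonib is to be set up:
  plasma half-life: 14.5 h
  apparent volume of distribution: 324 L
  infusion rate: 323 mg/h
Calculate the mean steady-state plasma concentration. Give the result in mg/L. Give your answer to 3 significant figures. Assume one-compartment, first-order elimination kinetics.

k = ln2 / t½ = 0.693147 / 14.5 = 0.04780 h⁻¹
CL = k × Vd = 0.04780 × 324 = 15.49 L/h
At steady state Css = R₀ / CL = 323 / 15.49 = 20.85 mg/L

20.9 mg/L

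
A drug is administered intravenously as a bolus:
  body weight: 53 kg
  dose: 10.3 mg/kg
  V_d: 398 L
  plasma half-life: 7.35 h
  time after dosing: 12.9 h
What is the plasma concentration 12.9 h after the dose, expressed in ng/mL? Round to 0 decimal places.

406 ng/mL

Total dose = 10.3 × 53 = 545.9 mg
C₀ = Dose / Vd = 545.9 / 398 = 1.372 mg/L
k = ln2 / t½ = 0.693147 / 7.35 = 0.09431 h⁻¹
C = C₀ · e^(−k·t) = 1.372 × e^(−0.09431 × 12.9)
  = 1.372 × 0.2962 = 0.4064 mg/L
Convert: 0.4064 mg/L × 1000 = 406.4 ng/mL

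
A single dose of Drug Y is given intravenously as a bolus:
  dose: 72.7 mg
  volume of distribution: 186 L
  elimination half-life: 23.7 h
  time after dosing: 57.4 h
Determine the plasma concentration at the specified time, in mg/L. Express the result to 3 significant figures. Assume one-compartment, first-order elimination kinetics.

C₀ = Dose / Vd = 72.70 / 186 = 0.3909 mg/L
k = ln2 / t½ = 0.693147 / 23.7 = 0.02925 h⁻¹
C = C₀ · e^(−k·t) = 0.3909 × e^(−0.02925 × 57.4)
  = 0.3909 × 0.1866 = 0.07294 mg/L

0.0729 mg/L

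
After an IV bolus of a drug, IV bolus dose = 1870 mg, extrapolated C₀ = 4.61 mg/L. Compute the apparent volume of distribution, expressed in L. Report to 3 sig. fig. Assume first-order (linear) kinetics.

406 L

Vd = Dose / C₀ = 1870 / 4.61 = 405.6 L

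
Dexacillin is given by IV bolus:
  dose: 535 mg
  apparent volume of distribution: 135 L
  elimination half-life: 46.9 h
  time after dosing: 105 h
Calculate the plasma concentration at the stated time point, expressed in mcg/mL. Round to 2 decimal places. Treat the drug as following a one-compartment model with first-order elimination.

C₀ = Dose / Vd = 535.0 / 135 = 3.963 mg/L
k = ln2 / t½ = 0.693147 / 46.9 = 0.01478 h⁻¹
C = C₀ · e^(−k·t) = 3.963 × e^(−0.01478 × 105)
  = 3.963 × 0.2118 = 0.8394 mg/L
(0.8394 mg/L = 0.8394 mcg/mL)

0.84 mcg/mL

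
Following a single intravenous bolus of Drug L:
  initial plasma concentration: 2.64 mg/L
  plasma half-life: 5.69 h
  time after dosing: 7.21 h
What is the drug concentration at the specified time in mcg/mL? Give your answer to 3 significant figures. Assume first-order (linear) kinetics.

k = ln2 / t½ = 0.693147 / 5.69 = 0.1218 h⁻¹
C = C₀ · e^(−k·t) = 2.640 × e^(−0.1218 × 7.21)
  = 2.640 × 0.4155 = 1.097 mg/L
(1.097 mg/L = 1.097 mcg/mL)

1.10 mcg/mL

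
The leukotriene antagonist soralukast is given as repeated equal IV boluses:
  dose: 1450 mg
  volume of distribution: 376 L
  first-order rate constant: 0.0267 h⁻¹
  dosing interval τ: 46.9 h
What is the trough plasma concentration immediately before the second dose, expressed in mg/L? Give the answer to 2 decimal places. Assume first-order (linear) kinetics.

1.10 mg/L

C₀ per dose = Dose / Vd = 1450 / 376 = 3.856 mg/L
Fraction remaining after one interval: r = e^(−kτ) = e^(−0.02670 × 46.9) = 0.2859
Before dose 2, 1 dose has been given (aged 1τ).
C_trough = C₀ × r = 3.856 × 0.2859 = 1.102 mg/L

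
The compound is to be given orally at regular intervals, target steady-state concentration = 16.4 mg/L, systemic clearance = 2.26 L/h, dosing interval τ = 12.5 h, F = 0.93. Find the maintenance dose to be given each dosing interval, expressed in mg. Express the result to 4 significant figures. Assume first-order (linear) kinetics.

498.2 mg

At steady state, F × (Dose/τ) = Css × CL.
Dose = Css × CL × τ / F = 16.4 × 2.260 × 12.5 / 0.93 = 498.2 mg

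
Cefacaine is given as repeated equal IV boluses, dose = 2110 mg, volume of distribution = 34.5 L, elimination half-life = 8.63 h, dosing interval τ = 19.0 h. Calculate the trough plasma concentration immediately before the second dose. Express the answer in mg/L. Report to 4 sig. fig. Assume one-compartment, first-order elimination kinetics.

13.30 mg/L

C₀ per dose = Dose / Vd = 2110 / 34.5 = 61.16 mg/L
k = ln2 / t½ = 0.693147 / 8.63 = 0.08032 h⁻¹
Fraction remaining after one interval: r = e^(−kτ) = e^(−0.08032 × 19.0) = 0.2174
Before dose 2, 1 dose has been given (aged 1τ).
C_trough = C₀ × r = 61.16 × 0.2174 = 13.30 mg/L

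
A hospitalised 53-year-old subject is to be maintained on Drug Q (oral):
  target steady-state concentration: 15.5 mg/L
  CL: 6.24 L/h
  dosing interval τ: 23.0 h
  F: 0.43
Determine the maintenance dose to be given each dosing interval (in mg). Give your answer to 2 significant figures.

5200 mg

At steady state, F × (Dose/τ) = Css × CL.
Dose = Css × CL × τ / F = 15.5 × 6.240 × 23.0 / 0.43 = 5173 mg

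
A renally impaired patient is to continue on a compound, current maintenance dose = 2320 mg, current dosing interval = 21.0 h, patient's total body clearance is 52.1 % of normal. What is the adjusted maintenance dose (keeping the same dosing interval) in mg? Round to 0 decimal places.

To keep the same average steady-state level, dosing rate must scale with clearance.
CL ratio = 52.1 / 100 = 0.5210
New dose (same interval) = 2320 × 0.5210 = 1209 mg

1209 mg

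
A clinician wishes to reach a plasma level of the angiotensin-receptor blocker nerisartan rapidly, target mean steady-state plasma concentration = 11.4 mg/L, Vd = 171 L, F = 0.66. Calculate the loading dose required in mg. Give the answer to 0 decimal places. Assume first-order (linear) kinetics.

2954 mg

LD = Css × Vd / F = 11.4 × 171 / 0.66 = 2954 mg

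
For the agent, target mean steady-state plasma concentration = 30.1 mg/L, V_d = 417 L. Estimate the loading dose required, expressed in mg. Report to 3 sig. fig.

12600 mg

LD = Css × Vd = 30.1 × 417 = 12550 mg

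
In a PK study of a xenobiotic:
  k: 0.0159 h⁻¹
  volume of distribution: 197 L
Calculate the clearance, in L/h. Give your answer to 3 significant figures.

3.13 L/h

CL = k × Vd = 0.0159 × 197 = 3.132 L/h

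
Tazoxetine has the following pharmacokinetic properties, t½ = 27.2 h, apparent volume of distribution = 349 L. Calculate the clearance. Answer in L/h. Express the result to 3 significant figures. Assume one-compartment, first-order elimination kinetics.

8.89 L/h

k = ln2 / t½ = 0.693147 / 27.2 = 0.02548 h⁻¹
CL = k × Vd = 0.02548 × 349 = 8.893 L/h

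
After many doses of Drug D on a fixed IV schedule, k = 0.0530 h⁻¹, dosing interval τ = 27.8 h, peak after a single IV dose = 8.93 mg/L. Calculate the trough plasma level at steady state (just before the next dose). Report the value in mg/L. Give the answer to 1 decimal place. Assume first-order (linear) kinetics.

e^(−kτ) = e^(−0.05300 × 27.8) = 0.2291
Accumulation ratio R = 1 / (1 − e^(−kτ)) = 1 / (1 − 0.2291) = 1.297
Steady-state trough = C₀ × R × e^(−kτ) = 8.93 × 1.297 × 0.2291 = 2.653 mg/L

2.7 mg/L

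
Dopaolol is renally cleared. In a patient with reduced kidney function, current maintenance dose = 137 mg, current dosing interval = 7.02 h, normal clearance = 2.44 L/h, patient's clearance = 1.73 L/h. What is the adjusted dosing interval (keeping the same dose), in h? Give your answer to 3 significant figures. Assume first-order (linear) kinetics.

To keep the same average steady-state level, dosing rate must scale with clearance.
CL ratio = 1.73 / 2.44 = 0.7090
New interval (same dose) = 7.02 / 0.7090 = 9.901 h

9.90 h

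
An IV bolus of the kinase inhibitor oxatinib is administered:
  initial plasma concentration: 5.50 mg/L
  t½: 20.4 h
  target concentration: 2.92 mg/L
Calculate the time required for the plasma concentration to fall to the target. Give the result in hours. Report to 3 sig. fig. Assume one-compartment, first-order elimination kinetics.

18.6 h

k = ln2 / t½ = 0.693147 / 20.4 = 0.03398 h⁻¹
t = ln(C₀ / C) / k = ln(5.500 / 2.92) / 0.03398
  = ln(1.884) / 0.03398 = 0.6334 / 0.03398 = 18.64 h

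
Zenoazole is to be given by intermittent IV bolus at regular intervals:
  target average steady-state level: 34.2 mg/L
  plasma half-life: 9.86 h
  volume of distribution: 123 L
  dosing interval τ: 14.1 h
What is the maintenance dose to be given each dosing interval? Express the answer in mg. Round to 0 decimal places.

4170 mg

k = ln2 / t½ = 0.693147 / 9.86 = 0.07030 h⁻¹
CL = k × Vd = 0.07030 × 123 = 8.647 L/h
At steady state, Dose/τ = Css × CL.
Dose = Css × CL × τ = 34.2 × 8.647 × 14.1 = 4170 mg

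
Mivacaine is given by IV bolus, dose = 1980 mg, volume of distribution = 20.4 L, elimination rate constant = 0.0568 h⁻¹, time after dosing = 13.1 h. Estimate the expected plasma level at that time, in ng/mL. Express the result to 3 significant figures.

C₀ = Dose / Vd = 1980 / 20.4 = 97.06 mg/L
C = C₀ · e^(−k·t) = 97.06 × e^(−0.05680 × 13.1)
  = 97.06 × 0.4752 = 46.12 mg/L
Convert: 46.12 mg/L × 1000 = 46120 ng/mL

46100 ng/mL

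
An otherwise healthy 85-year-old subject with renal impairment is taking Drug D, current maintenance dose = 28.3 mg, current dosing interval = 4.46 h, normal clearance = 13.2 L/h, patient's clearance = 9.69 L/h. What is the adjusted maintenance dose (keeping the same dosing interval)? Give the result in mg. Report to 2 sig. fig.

21 mg

To keep the same average steady-state level, dosing rate must scale with clearance.
CL ratio = 9.69 / 13.2 = 0.7341
New dose (same interval) = 28.3 × 0.7341 = 20.78 mg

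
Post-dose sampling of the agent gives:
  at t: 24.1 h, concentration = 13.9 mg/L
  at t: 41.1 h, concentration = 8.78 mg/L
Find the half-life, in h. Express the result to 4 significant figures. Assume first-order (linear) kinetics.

k = ln(C₁/C₂) / (t₂ − t₁) = ln(13.9/8.78) / (41.1 − 24.1)
  = 0.4594 / 17.00 = 0.02702 h⁻¹
t½ = ln2 / k = 0.693147 / 0.02702 = 25.65 h

25.65 h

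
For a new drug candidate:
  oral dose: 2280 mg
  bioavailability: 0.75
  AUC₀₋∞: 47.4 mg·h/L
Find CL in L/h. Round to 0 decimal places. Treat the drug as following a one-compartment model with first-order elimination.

36 L/h

CL = F·Dose / AUC = 0.75 × 2280 / 47.4 = 36.08 L/h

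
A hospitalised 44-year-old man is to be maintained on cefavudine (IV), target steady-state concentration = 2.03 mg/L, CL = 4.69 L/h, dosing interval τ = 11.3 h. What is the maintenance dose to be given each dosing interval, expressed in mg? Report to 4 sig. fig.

At steady state, Dose/τ = Css × CL.
Dose = Css × CL × τ = 2.03 × 4.690 × 11.3 = 107.6 mg

107.6 mg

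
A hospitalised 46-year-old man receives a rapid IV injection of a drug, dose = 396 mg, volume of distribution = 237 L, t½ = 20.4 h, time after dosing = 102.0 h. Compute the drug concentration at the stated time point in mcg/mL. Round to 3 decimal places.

0.052 mcg/mL

C₀ = Dose / Vd = 396.0 / 237 = 1.671 mg/L
k = ln2 / t½ = 0.693147 / 20.4 = 0.03398 h⁻¹
t / t½ = 102.0 / 20.4 = 5 half-lives
C = C₀ × (1/2)^5 = 1.671 × 0.03125 = 0.05222 mg/L
(0.05222 mg/L = 0.05222 mcg/mL)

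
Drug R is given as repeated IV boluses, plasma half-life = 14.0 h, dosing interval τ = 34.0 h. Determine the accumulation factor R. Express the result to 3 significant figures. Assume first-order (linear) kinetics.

1.23

k = ln2 / t½ = 0.693147 / 14.0 = 0.04951 h⁻¹
e^(−kτ) = e^(−0.04951 × 34.0) = 0.1858
Accumulation ratio R = 1 / (1 − e^(−kτ)) = 1 / (1 − 0.1858) = 1.228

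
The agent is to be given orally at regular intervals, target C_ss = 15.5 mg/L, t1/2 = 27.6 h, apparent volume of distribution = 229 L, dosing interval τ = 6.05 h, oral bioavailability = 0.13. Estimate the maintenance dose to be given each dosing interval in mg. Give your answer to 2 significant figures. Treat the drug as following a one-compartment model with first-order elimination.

k = ln2 / t½ = 0.693147 / 27.6 = 0.02511 h⁻¹
CL = k × Vd = 0.02511 × 229 = 5.750 L/h
At steady state, F × (Dose/τ) = Css × CL.
Dose = Css × CL × τ / F = 15.5 × 5.750 × 6.05 / 0.13 = 4148 mg

4100 mg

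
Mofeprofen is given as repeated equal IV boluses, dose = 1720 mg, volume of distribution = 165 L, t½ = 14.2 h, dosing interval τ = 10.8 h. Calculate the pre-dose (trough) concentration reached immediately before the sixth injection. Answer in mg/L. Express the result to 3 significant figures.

13.9 mg/L

C₀ per dose = Dose / Vd = 1720 / 165 = 10.42 mg/L
k = ln2 / t½ = 0.693147 / 14.2 = 0.04881 h⁻¹
Fraction remaining after one interval: r = e^(−kτ) = e^(−0.04881 × 10.8) = 0.5903
Before dose 6, 5 doses have been given (aged 1τ, 2τ, 3τ, 4τ, 5τ).
C_trough = C₀ × (r + r² + … + r^5) = C₀ × r(1−r^5)/(1−r)
        = 10.42 × 0.5903 × (1 − 0.07167) / (1 − 0.5903) = 13.94 mg/L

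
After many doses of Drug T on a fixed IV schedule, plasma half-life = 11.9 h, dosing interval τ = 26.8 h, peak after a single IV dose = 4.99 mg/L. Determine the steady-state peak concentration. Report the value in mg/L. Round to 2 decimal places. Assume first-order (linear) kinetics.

6.32 mg/L

k = ln2 / t½ = 0.693147 / 11.9 = 0.05825 h⁻¹
e^(−kτ) = e^(−0.05825 × 26.8) = 0.2099
Accumulation ratio R = 1 / (1 − e^(−kτ)) = 1 / (1 − 0.2099) = 1.266
Steady-state peak = C₀ × R = 4.99 × 1.266 = 6.317 mg/L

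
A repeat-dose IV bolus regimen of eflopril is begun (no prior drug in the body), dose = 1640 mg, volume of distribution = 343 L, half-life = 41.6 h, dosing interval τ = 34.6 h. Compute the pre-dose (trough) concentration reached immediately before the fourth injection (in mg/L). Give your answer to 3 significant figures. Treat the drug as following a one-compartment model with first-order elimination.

5.04 mg/L

C₀ per dose = Dose / Vd = 1640 / 343 = 4.781 mg/L
k = ln2 / t½ = 0.693147 / 41.6 = 0.01666 h⁻¹
Fraction remaining after one interval: r = e^(−kτ) = e^(−0.01666 × 34.6) = 0.5619
Before dose 4, 3 doses have been given (aged 1τ, 2τ, 3τ).
C_trough = C₀ × (r + r² + … + r^3) = C₀ × r(1−r^3)/(1−r)
        = 4.781 × 0.5619 × (1 − 0.1774) / (1 − 0.5619) = 5.044 mg/L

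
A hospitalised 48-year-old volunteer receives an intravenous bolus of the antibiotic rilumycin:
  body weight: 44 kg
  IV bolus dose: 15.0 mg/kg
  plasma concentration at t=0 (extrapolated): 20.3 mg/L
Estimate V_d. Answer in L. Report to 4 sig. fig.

Dose = 15.0 × 44 = 660.0 mg
Vd = Dose / C₀ = 660.0 / 20.3 = 32.51 L

32.51 L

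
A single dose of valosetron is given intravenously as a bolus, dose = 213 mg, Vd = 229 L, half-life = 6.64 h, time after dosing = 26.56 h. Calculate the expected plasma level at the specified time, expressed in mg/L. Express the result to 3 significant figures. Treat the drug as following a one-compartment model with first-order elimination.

C₀ = Dose / Vd = 213.0 / 229 = 0.9301 mg/L
k = ln2 / t½ = 0.693147 / 6.64 = 0.1044 h⁻¹
t / t½ = 26.56 / 6.64 = 4 half-lives
C = C₀ × (1/2)^4 = 0.9301 × 0.06250 = 0.05813 mg/L

0.0581 mg/L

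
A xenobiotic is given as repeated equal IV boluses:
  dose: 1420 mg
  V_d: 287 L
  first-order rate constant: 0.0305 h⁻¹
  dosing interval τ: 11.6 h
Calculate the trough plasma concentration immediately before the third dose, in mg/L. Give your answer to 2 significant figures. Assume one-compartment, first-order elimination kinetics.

5.9 mg/L

C₀ per dose = Dose / Vd = 1420 / 287 = 4.948 mg/L
Fraction remaining after one interval: r = e^(−kτ) = e^(−0.03050 × 11.6) = 0.7020
Before dose 3, 2 doses have been given (aged 1τ, 2τ).
C_trough = C₀ × (r + r²) = 4.948 × (0.7020 + 0.4928) = 5.912 mg/L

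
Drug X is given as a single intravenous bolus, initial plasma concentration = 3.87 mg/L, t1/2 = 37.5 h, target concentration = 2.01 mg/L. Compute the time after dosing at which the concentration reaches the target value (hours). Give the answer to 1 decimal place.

k = ln2 / t½ = 0.693147 / 37.5 = 0.01848 h⁻¹
t = ln(C₀ / C) / k = ln(3.870 / 2.01) / 0.01848
  = ln(1.925) / 0.01848 = 0.6549 / 0.01848 = 35.44 h

35.4 h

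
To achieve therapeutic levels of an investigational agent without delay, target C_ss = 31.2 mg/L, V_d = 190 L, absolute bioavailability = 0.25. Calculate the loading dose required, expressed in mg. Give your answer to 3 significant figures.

LD = Css × Vd / F = 31.2 × 190 / 0.25 = 23710 mg

23700 mg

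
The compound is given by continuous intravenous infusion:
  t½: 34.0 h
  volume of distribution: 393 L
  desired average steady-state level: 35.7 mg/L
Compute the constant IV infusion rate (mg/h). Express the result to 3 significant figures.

286 mg/h

k = ln2 / t½ = 0.693147 / 34.0 = 0.02039 h⁻¹
CL = k × Vd = 0.02039 × 393 = 8.013 L/h
At steady state, infusion rate R₀ = Css × CL = 35.7 × 8.013 = 286.1 mg/h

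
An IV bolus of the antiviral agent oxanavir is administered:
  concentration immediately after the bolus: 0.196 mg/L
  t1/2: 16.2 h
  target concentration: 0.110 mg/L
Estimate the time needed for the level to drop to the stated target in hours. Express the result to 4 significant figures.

k = ln2 / t½ = 0.693147 / 16.2 = 0.04279 h⁻¹
t = ln(C₀ / C) / k = ln(0.1960 / 0.110) / 0.04279
  = ln(1.782) / 0.04279 = 0.5777 / 0.04279 = 13.50 h

13.50 h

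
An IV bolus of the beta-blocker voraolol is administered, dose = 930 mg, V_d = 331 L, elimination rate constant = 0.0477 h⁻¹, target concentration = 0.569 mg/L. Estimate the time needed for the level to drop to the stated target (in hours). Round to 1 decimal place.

33.5 h

C₀ = Dose / Vd = 930.0 / 331 = 2.810 mg/L
t = ln(C₀ / C) / k = ln(2.810 / 0.569) / 0.04770
  = ln(4.938) / 0.04770 = 1.597 / 0.04770 = 33.48 h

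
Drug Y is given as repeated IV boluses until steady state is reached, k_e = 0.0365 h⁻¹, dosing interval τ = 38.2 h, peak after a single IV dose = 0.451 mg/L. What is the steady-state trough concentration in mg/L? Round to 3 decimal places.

e^(−kτ) = e^(−0.03650 × 38.2) = 0.2480
Accumulation ratio R = 1 / (1 − e^(−kτ)) = 1 / (1 − 0.2480) = 1.330
Steady-state trough = C₀ × R × e^(−kτ) = 0.451 × 1.330 × 0.2480 = 0.1488 mg/L

0.149 mg/L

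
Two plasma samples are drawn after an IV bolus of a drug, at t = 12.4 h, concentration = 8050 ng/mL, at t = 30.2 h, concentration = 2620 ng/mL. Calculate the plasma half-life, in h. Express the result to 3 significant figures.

k = ln(C₁/C₂) / (t₂ − t₁) = ln(8050/2620) / (30.2 − 12.4)
  = 1.122 / 17.80 = 0.06303 h⁻¹
t½ = ln2 / k = 0.693147 / 0.06303 = 11.00 h

11.0 h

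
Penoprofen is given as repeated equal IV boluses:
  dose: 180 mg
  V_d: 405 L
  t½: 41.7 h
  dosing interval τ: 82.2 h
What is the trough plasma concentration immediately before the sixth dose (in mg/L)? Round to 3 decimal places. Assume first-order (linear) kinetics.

C₀ per dose = Dose / Vd = 180 / 405 = 0.4444 mg/L
k = ln2 / t½ = 0.693147 / 41.7 = 0.01662 h⁻¹
Fraction remaining after one interval: r = e^(−kτ) = e^(−0.01662 × 82.2) = 0.2551
Before dose 6, 5 doses have been given (aged 1τ, 2τ, 3τ, 4τ, 5τ).
C_trough = C₀ × (r + r² + … + r^5) = C₀ × r(1−r^5)/(1−r)
        = 0.4444 × 0.2551 × (1 − 0.001080) / (1 − 0.2551) = 0.1520 mg/L

0.152 mg/L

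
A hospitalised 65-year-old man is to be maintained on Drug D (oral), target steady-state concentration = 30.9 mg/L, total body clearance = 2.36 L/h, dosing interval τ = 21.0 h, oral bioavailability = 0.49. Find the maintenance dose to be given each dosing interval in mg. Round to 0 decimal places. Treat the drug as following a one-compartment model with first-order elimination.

3125 mg

At steady state, F × (Dose/τ) = Css × CL.
Dose = Css × CL × τ / F = 30.9 × 2.360 × 21.0 / 0.49 = 3125 mg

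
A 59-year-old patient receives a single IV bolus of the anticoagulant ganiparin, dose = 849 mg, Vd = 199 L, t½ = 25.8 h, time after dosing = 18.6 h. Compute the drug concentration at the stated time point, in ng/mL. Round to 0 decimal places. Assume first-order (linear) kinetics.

2588 ng/mL

C₀ = Dose / Vd = 849.0 / 199 = 4.266 mg/L
k = ln2 / t½ = 0.693147 / 25.8 = 0.02687 h⁻¹
C = C₀ · e^(−k·t) = 4.266 × e^(−0.02687 × 18.6)
  = 4.266 × 0.6067 = 2.588 mg/L
Convert: 2.588 mg/L × 1000 = 2588 ng/mL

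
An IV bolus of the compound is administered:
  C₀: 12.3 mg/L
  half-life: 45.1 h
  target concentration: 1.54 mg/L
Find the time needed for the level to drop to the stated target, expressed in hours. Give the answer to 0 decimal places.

k = ln2 / t½ = 0.693147 / 45.1 = 0.01537 h⁻¹
t = ln(C₀ / C) / k = ln(12.30 / 1.54) / 0.01537
  = ln(7.987) / 0.01537 = 2.078 / 0.01537 = 135.2 h

135 h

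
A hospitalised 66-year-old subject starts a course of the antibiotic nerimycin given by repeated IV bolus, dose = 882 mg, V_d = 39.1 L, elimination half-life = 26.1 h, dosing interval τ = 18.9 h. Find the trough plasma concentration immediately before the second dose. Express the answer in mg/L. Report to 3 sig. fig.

C₀ per dose = Dose / Vd = 882 / 39.1 = 22.56 mg/L
k = ln2 / t½ = 0.693147 / 26.1 = 0.02656 h⁻¹
Fraction remaining after one interval: r = e^(−kτ) = e^(−0.02656 × 18.9) = 0.6053
Before dose 2, 1 dose has been given (aged 1τ).
C_trough = C₀ × r = 22.56 × 0.6053 = 13.66 mg/L

13.7 mg/L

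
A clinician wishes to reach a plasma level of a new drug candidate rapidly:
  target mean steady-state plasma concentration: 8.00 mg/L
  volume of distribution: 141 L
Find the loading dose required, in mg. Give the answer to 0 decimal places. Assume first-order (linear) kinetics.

1128 mg

LD = Css × Vd = 8.00 × 141 = 1128 mg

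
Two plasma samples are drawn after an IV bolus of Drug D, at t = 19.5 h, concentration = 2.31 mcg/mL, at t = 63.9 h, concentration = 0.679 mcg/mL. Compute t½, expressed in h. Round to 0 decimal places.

k = ln(C₁/C₂) / (t₂ − t₁) = ln(2.31/0.679) / (63.9 − 19.5)
  = 1.224 / 44.40 = 0.02757 h⁻¹
t½ = ln2 / k = 0.693147 / 0.02757 = 25.14 h

25 h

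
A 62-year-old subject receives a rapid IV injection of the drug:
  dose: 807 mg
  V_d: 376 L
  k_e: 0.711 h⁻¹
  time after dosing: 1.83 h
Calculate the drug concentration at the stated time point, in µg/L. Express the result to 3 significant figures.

C₀ = Dose / Vd = 807.0 / 376 = 2.146 mg/L
C = C₀ · e^(−k·t) = 2.146 × e^(−0.7110 × 1.83)
  = 2.146 × 0.2722 = 0.5841 mg/L
Convert: 0.5841 mg/L × 1000 = 584.1 µg/L

584 µg/L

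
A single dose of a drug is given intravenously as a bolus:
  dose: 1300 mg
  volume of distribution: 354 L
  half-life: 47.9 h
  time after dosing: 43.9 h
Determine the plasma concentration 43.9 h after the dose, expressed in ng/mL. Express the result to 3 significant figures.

1950 ng/mL

C₀ = Dose / Vd = 1300 / 354 = 3.672 mg/L
k = ln2 / t½ = 0.693147 / 47.9 = 0.01447 h⁻¹
C = C₀ · e^(−k·t) = 3.672 × e^(−0.01447 × 43.9)
  = 3.672 × 0.5298 = 1.945 mg/L
Convert: 1.945 mg/L × 1000 = 1945 ng/mL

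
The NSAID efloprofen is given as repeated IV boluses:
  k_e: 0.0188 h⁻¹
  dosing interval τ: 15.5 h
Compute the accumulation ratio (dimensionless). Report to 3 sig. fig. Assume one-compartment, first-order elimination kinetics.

3.96

e^(−kτ) = e^(−0.01880 × 15.5) = 0.7472
Accumulation ratio R = 1 / (1 − e^(−kτ)) = 1 / (1 − 0.7472) = 3.956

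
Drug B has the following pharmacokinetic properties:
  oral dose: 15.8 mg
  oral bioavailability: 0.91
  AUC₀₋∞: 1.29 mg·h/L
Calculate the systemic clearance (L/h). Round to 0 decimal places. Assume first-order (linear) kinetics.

11 L/h

CL = F·Dose / AUC = 0.91 × 15.8 / 1.29 = 11.15 L/h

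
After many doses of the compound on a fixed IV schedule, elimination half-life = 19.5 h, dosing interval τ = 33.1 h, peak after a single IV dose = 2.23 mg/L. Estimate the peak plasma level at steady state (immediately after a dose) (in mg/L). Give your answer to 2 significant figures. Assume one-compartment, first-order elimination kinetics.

3.2 mg/L

k = ln2 / t½ = 0.693147 / 19.5 = 0.03555 h⁻¹
e^(−kτ) = e^(−0.03555 × 33.1) = 0.3083
Accumulation ratio R = 1 / (1 − e^(−kτ)) = 1 / (1 − 0.3083) = 1.446
Steady-state peak = C₀ × R = 2.23 × 1.446 = 3.225 mg/L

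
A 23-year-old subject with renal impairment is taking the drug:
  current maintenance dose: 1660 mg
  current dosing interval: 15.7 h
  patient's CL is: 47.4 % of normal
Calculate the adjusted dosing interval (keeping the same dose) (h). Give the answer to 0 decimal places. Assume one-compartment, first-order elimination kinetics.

To keep the same average steady-state level, dosing rate must scale with clearance.
CL ratio = 47.4 / 100 = 0.4740
New interval (same dose) = 15.7 / 0.4740 = 33.12 h

33 h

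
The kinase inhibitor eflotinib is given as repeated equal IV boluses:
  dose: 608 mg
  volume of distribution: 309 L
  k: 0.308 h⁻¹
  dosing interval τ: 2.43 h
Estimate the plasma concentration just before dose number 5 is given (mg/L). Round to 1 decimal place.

1.7 mg/L

C₀ per dose = Dose / Vd = 608 / 309 = 1.968 mg/L
Fraction remaining after one interval: r = e^(−kτ) = e^(−0.3080 × 2.43) = 0.4731
Before dose 5, 4 doses have been given (aged 1τ, 2τ, 3τ, 4τ).
C_trough = C₀ × (r + r² + … + r^4) = C₀ × r(1−r^4)/(1−r)
        = 1.968 × 0.4731 × (1 − 0.05010) / (1 − 0.4731) = 1.679 mg/L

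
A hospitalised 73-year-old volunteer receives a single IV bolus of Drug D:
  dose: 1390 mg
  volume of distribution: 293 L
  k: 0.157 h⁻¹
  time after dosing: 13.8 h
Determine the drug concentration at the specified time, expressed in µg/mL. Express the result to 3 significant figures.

0.544 µg/mL

C₀ = Dose / Vd = 1390 / 293 = 4.744 mg/L
C = C₀ · e^(−k·t) = 4.744 × e^(−0.1570 × 13.8)
  = 4.744 × 0.1146 = 0.5437 mg/L
(0.5437 mg/L = 0.5437 µg/mL)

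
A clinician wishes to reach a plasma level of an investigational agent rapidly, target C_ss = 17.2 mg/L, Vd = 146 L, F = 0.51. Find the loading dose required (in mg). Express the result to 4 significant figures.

LD = Css × Vd / F = 17.2 × 146 / 0.51 = 4924 mg

4924 mg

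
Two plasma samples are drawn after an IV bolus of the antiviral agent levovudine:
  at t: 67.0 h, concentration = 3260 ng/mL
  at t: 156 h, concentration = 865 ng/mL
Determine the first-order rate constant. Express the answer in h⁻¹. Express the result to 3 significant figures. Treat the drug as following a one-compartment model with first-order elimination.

k = ln(C₁/C₂) / (t₂ − t₁) = ln(3260/865) / (156 − 67.0)
  = 1.327 / 89.00 = 0.01491 h⁻¹

0.0149 h⁻¹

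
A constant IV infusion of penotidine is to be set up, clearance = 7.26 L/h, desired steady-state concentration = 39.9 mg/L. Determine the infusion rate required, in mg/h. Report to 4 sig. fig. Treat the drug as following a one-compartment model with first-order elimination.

At steady state, infusion rate R₀ = Css × CL = 39.9 × 7.260 = 289.7 mg/h

289.7 mg/h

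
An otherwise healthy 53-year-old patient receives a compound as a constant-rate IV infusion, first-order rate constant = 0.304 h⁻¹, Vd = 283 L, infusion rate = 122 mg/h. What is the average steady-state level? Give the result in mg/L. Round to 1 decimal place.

1.4 mg/L

CL = k × Vd = 0.3040 × 283 = 86.03 L/h
At steady state Css = R₀ / CL = 122 / 86.03 = 1.418 mg/L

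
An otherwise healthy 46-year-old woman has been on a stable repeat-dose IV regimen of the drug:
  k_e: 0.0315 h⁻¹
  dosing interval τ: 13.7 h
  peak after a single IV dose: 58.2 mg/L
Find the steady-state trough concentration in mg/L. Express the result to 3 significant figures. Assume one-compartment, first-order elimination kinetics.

e^(−kτ) = e^(−0.03150 × 13.7) = 0.6495
Accumulation ratio R = 1 / (1 − e^(−kτ)) = 1 / (1 − 0.6495) = 2.853
Steady-state trough = C₀ × R × e^(−kτ) = 58.2 × 2.853 × 0.6495 = 107.8 mg/L

108 mg/L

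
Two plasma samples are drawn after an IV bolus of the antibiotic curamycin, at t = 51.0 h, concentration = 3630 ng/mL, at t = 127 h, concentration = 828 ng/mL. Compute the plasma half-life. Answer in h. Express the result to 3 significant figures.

35.6 h

k = ln(C₁/C₂) / (t₂ − t₁) = ln(3630/828) / (127 − 51.0)
  = 1.478 / 76.00 = 0.01945 h⁻¹
t½ = ln2 / k = 0.693147 / 0.01945 = 35.64 h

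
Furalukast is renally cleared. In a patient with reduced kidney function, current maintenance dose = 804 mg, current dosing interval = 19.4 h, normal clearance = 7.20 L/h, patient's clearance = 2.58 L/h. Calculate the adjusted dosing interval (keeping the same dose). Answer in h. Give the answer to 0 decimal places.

To keep the same average steady-state level, dosing rate must scale with clearance.
CL ratio = 2.58 / 7.20 = 0.3583
New interval (same dose) = 19.4 / 0.3583 = 54.14 h

54 h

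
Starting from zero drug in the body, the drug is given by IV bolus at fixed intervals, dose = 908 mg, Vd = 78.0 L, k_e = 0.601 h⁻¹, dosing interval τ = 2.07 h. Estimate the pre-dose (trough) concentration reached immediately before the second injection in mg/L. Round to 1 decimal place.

3.4 mg/L

C₀ per dose = Dose / Vd = 908 / 78.0 = 11.64 mg/L
Fraction remaining after one interval: r = e^(−kτ) = e^(−0.6010 × 2.07) = 0.2882
Before dose 2, 1 dose has been given (aged 1τ).
C_trough = C₀ × r = 11.64 × 0.2882 = 3.355 mg/L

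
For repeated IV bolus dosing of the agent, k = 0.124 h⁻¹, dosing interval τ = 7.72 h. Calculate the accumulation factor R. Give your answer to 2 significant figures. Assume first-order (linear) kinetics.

e^(−kτ) = e^(−0.1240 × 7.72) = 0.3839
Accumulation ratio R = 1 / (1 − e^(−kτ)) = 1 / (1 − 0.3839) = 1.623

1.6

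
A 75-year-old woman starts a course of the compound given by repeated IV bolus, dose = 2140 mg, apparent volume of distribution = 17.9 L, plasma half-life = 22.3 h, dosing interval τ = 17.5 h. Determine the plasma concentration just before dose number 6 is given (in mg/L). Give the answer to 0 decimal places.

155 mg/L

C₀ per dose = Dose / Vd = 2140 / 17.9 = 119.6 mg/L
k = ln2 / t½ = 0.693147 / 22.3 = 0.03108 h⁻¹
Fraction remaining after one interval: r = e^(−kτ) = e^(−0.03108 × 17.5) = 0.5805
Before dose 6, 5 doses have been given (aged 1τ, 2τ, 3τ, 4τ, 5τ).
C_trough = C₀ × (r + r² + … + r^5) = C₀ × r(1−r^5)/(1−r)
        = 119.6 × 0.5805 × (1 − 0.06592) / (1 − 0.5805) = 154.6 mg/L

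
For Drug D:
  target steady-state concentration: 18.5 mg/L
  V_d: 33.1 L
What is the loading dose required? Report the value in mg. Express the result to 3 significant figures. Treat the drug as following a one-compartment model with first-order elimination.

LD = Css × Vd = 18.5 × 33.1 = 612.4 mg

612 mg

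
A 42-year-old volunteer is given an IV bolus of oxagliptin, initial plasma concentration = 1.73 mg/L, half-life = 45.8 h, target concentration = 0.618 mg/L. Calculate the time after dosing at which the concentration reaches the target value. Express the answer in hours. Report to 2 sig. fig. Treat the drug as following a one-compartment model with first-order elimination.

k = ln2 / t½ = 0.693147 / 45.8 = 0.01513 h⁻¹
t = ln(C₀ / C) / k = ln(1.730 / 0.618) / 0.01513
  = ln(2.799) / 0.01513 = 1.029 / 0.01513 = 68.01 h

68 h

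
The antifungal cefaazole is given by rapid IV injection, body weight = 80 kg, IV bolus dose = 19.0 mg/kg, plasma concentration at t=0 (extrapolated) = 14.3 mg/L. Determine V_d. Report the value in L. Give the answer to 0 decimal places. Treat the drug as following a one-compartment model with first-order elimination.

Dose = 19.0 × 80 = 1520 mg
Vd = Dose / C₀ = 1520 / 14.3 = 106.3 L

106 L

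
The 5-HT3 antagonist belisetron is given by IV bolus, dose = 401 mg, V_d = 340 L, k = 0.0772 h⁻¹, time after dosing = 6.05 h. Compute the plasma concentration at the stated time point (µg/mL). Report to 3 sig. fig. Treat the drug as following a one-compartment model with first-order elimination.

0.739 µg/mL

C₀ = Dose / Vd = 401.0 / 340 = 1.179 mg/L
C = C₀ · e^(−k·t) = 1.179 × e^(−0.07720 × 6.05)
  = 1.179 × 0.6268 = 0.7390 mg/L
(0.7390 mg/L = 0.7390 µg/mL)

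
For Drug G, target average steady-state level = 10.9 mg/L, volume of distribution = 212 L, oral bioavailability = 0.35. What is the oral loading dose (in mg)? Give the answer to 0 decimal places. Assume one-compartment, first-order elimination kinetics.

6602 mg

LD = Css × Vd / F = 10.9 × 212 / 0.35 = 6602 mg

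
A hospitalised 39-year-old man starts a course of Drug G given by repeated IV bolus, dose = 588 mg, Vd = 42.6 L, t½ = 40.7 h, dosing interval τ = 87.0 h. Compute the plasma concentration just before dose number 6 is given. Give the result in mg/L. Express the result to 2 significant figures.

4.1 mg/L

C₀ per dose = Dose / Vd = 588 / 42.6 = 13.80 mg/L
k = ln2 / t½ = 0.693147 / 40.7 = 0.01703 h⁻¹
Fraction remaining after one interval: r = e^(−kτ) = e^(−0.01703 × 87.0) = 0.2273
Before dose 6, 5 doses have been given (aged 1τ, 2τ, 3τ, 4τ, 5τ).
C_trough = C₀ × (r + r² + … + r^5) = C₀ × r(1−r^5)/(1−r)
        = 13.80 × 0.2273 × (1 − 0.0006067) / (1 − 0.2273) = 4.057 mg/L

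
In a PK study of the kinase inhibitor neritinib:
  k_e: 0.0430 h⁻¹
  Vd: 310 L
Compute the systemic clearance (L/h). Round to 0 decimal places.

13 L/h

CL = k × Vd = 0.0430 × 310 = 13.33 L/h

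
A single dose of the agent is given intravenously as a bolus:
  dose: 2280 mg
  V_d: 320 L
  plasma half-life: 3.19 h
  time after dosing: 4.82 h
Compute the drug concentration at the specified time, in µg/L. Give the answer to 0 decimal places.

2500 µg/L

C₀ = Dose / Vd = 2280 / 320 = 7.125 mg/L
k = ln2 / t½ = 0.693147 / 3.19 = 0.2173 h⁻¹
C = C₀ · e^(−k·t) = 7.125 × e^(−0.2173 × 4.82)
  = 7.125 × 0.3509 = 2.500 mg/L
Convert: 2.500 mg/L × 1000 = 2500 µg/L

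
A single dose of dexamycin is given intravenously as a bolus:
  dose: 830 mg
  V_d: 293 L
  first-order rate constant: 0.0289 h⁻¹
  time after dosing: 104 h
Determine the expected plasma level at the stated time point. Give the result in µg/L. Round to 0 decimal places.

C₀ = Dose / Vd = 830.0 / 293 = 2.833 mg/L
C = C₀ · e^(−k·t) = 2.833 × e^(−0.02890 × 104)
  = 2.833 × 0.04951 = 0.1403 mg/L
Convert: 0.1403 mg/L × 1000 = 140.3 µg/L

140 µg/L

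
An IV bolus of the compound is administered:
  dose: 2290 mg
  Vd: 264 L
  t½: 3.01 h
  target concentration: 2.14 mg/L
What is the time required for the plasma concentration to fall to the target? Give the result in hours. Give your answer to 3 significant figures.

6.08 h

C₀ = Dose / Vd = 2290 / 264 = 8.674 mg/L
k = ln2 / t½ = 0.693147 / 3.01 = 0.2303 h⁻¹
t = ln(C₀ / C) / k = ln(8.674 / 2.14) / 0.2303
  = ln(4.053) / 0.2303 = 1.399 / 0.2303 = 6.075 h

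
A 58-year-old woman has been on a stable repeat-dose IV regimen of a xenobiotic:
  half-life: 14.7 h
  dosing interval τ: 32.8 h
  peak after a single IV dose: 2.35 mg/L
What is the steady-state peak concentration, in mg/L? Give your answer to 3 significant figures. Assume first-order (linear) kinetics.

k = ln2 / t½ = 0.693147 / 14.7 = 0.04715 h⁻¹
e^(−kτ) = e^(−0.04715 × 32.8) = 0.2130
Accumulation ratio R = 1 / (1 − e^(−kτ)) = 1 / (1 − 0.2130) = 1.271
Steady-state peak = C₀ × R = 2.35 × 1.271 = 2.987 mg/L

2.99 mg/L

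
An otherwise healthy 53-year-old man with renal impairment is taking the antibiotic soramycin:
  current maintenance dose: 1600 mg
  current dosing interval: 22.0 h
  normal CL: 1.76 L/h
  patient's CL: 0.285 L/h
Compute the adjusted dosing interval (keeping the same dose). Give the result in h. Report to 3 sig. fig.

136 h

To keep the same average steady-state level, dosing rate must scale with clearance.
CL ratio = 0.285 / 1.76 = 0.1619
New interval (same dose) = 22.0 / 0.1619 = 135.9 h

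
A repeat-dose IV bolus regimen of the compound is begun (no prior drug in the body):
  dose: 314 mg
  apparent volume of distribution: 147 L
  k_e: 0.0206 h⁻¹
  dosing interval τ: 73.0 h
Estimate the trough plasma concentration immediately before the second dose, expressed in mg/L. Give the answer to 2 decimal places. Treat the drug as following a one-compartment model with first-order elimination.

C₀ per dose = Dose / Vd = 314 / 147 = 2.136 mg/L
Fraction remaining after one interval: r = e^(−kτ) = e^(−0.02060 × 73.0) = 0.2223
Before dose 2, 1 dose has been given (aged 1τ).
C_trough = C₀ × r = 2.136 × 0.2223 = 0.4748 mg/L

0.47 mg/L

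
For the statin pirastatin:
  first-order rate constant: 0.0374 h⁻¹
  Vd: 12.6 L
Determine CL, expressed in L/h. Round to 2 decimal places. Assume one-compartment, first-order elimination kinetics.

CL = k × Vd = 0.0374 × 12.6 = 0.4712 L/h

0.47 L/h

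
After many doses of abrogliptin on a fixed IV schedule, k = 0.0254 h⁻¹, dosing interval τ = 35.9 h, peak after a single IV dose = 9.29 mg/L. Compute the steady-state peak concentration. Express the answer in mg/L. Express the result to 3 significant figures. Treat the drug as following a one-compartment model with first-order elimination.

15.5 mg/L

e^(−kτ) = e^(−0.02540 × 35.9) = 0.4018
Accumulation ratio R = 1 / (1 − e^(−kτ)) = 1 / (1 − 0.4018) = 1.672
Steady-state peak = C₀ × R = 9.29 × 1.672 = 15.53 mg/L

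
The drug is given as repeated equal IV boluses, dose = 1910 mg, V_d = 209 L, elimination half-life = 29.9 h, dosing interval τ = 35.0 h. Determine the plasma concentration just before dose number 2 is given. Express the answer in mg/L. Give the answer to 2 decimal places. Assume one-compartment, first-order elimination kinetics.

C₀ per dose = Dose / Vd = 1910 / 209 = 9.139 mg/L
k = ln2 / t½ = 0.693147 / 29.9 = 0.02318 h⁻¹
Fraction remaining after one interval: r = e^(−kτ) = e^(−0.02318 × 35.0) = 0.4443
Before dose 2, 1 dose has been given (aged 1τ).
C_trough = C₀ × r = 9.139 × 0.4443 = 4.060 mg/L

4.06 mg/L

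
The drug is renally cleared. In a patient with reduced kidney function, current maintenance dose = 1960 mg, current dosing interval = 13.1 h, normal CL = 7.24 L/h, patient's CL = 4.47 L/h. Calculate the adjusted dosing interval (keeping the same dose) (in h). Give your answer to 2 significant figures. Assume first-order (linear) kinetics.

21 h

To keep the same average steady-state level, dosing rate must scale with clearance.
CL ratio = 4.47 / 7.24 = 0.6174
New interval (same dose) = 13.1 / 0.6174 = 21.22 h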